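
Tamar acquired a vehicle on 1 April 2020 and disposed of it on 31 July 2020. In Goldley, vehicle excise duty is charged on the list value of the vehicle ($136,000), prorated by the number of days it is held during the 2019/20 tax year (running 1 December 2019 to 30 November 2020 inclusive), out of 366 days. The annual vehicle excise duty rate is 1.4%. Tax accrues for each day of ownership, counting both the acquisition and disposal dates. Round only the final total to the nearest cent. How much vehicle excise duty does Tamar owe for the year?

$634.67

Days held (1 April – 31 July 2020): 122 out of 366
Tax = $136,000 × 1.4% × 122/366 = $634.6667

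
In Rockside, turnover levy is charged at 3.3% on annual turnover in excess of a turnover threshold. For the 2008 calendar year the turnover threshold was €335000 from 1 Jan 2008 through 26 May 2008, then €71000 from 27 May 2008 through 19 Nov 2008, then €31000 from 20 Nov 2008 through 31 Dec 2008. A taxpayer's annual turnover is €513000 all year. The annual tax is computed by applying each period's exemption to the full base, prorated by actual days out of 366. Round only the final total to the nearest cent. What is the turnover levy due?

1 Jan – 26 May 2008: 147 days, exemption €335000 → (€513000 − €335000) × 3.3% × 147/366 = €2359.2295
27 May – 19 Nov 2008: 177 days, exemption €71000 → (€513000 − €71000) × 3.3% × 177/366 = €7053.8852
20 Nov – 31 Dec 2008: 42 days, exemption €31000 → (€513000 − €31000) × 3.3% × 42/366 = €1825.2787
Total = €11238.3934

€11238.39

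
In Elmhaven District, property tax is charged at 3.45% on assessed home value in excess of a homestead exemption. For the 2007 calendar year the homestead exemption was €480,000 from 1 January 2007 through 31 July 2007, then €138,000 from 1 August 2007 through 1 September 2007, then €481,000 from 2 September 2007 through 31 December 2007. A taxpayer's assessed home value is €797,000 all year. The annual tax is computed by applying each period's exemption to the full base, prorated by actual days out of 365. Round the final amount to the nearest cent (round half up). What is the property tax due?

€11,959.50

1 January – 31 July 2007: 212 days, exemption €480,000 → (€797,000 − €480,000) × 3.45% × 212/365 = €6,352.1589
1 August – 1 September 2007: 32 days, exemption €138,000 → (€797,000 − €138,000) × 3.45% × 32/365 = €1,993.2493
2 September – 31 December 2007: 121 days, exemption €481,000 → (€797,000 − €481,000) × 3.45% × 121/365 = €3,614.0877
Total = €11,959.4959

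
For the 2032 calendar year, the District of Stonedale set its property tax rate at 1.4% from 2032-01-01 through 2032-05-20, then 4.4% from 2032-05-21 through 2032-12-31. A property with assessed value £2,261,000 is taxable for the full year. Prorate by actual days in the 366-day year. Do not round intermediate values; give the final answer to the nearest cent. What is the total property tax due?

2032-01-01 to 2032-05-20: 141 days at 1.4% → £2,261,000 × 1.4% × 141/366 = £12,194.5738
2032-05-21 to 2032-12-31: 225 days at 4.4% → £2,261,000 × 4.4% × 225/366 = £61,158.1967
Total = £73,352.7705

£73,352.77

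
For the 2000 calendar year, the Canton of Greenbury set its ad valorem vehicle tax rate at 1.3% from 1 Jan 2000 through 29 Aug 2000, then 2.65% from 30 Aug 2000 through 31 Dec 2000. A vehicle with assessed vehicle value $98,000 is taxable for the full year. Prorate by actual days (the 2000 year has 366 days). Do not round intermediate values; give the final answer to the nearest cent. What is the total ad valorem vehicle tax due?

1 Jan – 29 Aug 2000: 242 days at 1.3% → $98,000 × 1.3% × 242/366 = $842.3716
30 Aug – 31 Dec 2000: 124 days at 2.65% → $98,000 × 2.65% × 124/366 = $879.8579
Total = $1,722.2295

$1,722.23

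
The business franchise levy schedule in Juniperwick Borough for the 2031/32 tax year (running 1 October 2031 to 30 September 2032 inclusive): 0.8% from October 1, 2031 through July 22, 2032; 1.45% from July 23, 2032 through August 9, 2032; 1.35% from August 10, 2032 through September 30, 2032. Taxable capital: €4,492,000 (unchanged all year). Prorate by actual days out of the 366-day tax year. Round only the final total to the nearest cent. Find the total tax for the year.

October 1, 2031 – July 22, 2032: 296 days at 0.8% → €4,492,000 × 0.8% × 296/366 = €29,062.9945
July 23 – August 9, 2032: 18 days at 1.45% → €4,492,000 × 1.45% × 18/366 = €3,203.3115
August 10 – September 30, 2032: 52 days at 1.35% → €4,492,000 × 1.35% × 52/366 = €8,615.8033
Total = €40,882.1093

€40,882.11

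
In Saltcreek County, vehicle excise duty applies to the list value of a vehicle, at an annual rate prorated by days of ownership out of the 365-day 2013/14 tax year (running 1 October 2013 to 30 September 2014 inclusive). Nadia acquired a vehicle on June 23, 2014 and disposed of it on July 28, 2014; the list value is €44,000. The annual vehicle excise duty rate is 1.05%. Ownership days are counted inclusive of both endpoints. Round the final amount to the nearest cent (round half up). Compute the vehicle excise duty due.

€45.57

Days held (June 23 – July 28, 2014): 36 out of 365
Tax = €44,000 × 1.05% × 36/365 = €45.5671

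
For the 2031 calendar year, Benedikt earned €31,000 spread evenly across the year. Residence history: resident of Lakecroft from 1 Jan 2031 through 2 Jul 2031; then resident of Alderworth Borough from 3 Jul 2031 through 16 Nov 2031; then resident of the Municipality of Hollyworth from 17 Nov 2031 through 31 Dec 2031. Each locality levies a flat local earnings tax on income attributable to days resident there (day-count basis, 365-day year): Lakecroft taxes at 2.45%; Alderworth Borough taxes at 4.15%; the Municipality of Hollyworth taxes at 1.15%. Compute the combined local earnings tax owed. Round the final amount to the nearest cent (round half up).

€907.62

Lakecroft, 1 Jan – 2 Jul 2031: 183 days → €31,000 × 2.45% × 183/365 = €380.7904
Alderworth Borough, 3 Jul – 16 Nov 2031: 137 days → €31,000 × 4.15% × 137/365 = €482.8781
The Municipality of Hollyworth, 17 Nov – 31 Dec 2031: 45 days → €31,000 × 1.15% × 45/365 = €43.9521
Total = €907.6205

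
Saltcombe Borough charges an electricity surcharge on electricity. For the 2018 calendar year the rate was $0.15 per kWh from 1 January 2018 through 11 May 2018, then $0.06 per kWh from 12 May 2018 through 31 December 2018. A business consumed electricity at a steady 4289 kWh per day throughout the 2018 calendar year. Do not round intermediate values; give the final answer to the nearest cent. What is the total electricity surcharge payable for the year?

1 January – 11 May 2018: 131 days × 4289 kWh/day = 561,859 kWh at $0.15/kWh → $84,278.85
12 May – 31 December 2018: 234 days × 4289 kWh/day = 1,003,626 kWh at $0.06/kWh → $60,217.56

$144,496.41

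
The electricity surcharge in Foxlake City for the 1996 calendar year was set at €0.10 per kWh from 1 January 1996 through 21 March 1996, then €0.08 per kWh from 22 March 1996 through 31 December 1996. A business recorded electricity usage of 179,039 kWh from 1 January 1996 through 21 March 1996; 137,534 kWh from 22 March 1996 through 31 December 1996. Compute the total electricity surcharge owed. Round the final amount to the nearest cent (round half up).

1 January – 21 March 1996: 179,039 kWh at €0.10/kWh → €17,903.90
22 March – 31 December 1996: 137,534 kWh at €0.08/kWh → €11,002.72

€28,906.62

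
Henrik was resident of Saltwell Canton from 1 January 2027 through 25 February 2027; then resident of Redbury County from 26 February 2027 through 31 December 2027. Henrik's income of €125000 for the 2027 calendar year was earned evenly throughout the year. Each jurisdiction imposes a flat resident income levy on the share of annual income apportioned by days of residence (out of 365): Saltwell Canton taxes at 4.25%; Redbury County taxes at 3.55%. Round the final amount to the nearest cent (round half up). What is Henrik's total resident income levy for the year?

Saltwell Canton, 1 January – 25 February 2027: 56 days → €125000 × 4.25% × 56/365 = €815.0685
Redbury County, 26 February – 31 December 2027: 309 days → €125000 × 3.55% × 309/365 = €3756.6781
Total = €4571.7466

€4571.75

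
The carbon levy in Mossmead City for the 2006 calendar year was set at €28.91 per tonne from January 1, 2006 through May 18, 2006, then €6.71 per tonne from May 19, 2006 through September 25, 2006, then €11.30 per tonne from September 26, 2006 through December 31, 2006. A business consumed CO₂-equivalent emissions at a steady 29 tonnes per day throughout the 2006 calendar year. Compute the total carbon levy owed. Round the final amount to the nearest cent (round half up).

€172,781.42

January 1 – May 18, 2006: 138 days × 29 tonnes/day = 4,002 tonnes at €28.91/tonne → €115,697.82
May 19 – September 25, 2006: 130 days × 29 tonnes/day = 3,770 tonnes at €6.71/tonne → €25,296.70
September 26 – December 31, 2006: 97 days × 29 tonnes/day = 2,813 tonnes at €11.30/tonne → €31,786.90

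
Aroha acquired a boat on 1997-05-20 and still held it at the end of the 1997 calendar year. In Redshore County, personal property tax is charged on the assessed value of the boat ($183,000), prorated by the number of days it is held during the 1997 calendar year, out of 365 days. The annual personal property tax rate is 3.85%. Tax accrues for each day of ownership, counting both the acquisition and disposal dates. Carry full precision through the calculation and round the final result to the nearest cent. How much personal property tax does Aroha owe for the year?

$4,362.42

Days held (1997-05-20 to 1997-12-31): 226 out of 365
Tax = $183,000 × 3.85% × 226/365 = $4,362.4192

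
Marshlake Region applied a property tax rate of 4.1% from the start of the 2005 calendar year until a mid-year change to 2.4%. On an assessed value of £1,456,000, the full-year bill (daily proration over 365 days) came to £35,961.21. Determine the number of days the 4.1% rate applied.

Let d = days at the first rate; then 365 − d days at the second rate.
£1,456,000 × [4.1%·d + 2.4%·(365−d)] / 365 = £35,961.21
Solving gives d = 15, so the new rate took effect on January 16, 2005.

15 days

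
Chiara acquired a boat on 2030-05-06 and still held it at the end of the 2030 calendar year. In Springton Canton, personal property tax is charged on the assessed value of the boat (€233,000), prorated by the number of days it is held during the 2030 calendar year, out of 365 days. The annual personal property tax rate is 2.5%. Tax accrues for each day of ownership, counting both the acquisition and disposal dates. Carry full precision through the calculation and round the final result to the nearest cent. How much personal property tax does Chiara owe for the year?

Days held (2030-05-06 to 2030-12-31): 240 out of 365
Tax = €233,000 × 2.5% × 240/365 = €3,830.1370

€3,830.14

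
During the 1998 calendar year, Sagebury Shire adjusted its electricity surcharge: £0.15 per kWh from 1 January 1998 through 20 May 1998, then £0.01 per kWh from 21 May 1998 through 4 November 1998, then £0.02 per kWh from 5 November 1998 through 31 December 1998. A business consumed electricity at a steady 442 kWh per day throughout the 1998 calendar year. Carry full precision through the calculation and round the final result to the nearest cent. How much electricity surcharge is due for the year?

£10,528.44

1 January – 20 May 1998: 140 days × 442 kWh/day = 61,880 kWh at £0.15/kWh → £9,282.00
21 May – 4 November 1998: 168 days × 442 kWh/day = 74,256 kWh at £0.01/kWh → £742.56
5 November – 31 December 1998: 57 days × 442 kWh/day = 25,194 kWh at £0.02/kWh → £503.88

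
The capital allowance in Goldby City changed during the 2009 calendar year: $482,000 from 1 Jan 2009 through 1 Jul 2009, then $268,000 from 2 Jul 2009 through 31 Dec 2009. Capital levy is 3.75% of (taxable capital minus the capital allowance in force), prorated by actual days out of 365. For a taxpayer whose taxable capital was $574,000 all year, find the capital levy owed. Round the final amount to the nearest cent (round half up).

$7,473.49

1 Jan – 1 Jul 2009: 182 days, exemption $482,000 → ($574,000 − $482,000) × 3.75% × 182/365 = $1,720.2740
2 Jul – 31 Dec 2009: 183 days, exemption $268,000 → ($574,000 − $268,000) × 3.75% × 183/365 = $5,753.2192
Total = $7,473.4932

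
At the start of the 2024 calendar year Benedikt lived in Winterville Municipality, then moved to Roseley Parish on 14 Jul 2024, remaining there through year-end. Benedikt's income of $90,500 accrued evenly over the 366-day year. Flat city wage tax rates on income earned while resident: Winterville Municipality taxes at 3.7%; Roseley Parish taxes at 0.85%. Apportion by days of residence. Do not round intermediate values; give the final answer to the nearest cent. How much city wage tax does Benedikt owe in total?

Winterville Municipality, 1 Jan – 13 Jul 2024: 195 days → $90,500 × 3.7% × 195/366 = $1,784.0369
Roseley Parish, 14 Jul – 31 Dec 2024: 171 days → $90,500 × 0.85% × 171/366 = $359.4037
Total = $2,143.4406

$2,143.44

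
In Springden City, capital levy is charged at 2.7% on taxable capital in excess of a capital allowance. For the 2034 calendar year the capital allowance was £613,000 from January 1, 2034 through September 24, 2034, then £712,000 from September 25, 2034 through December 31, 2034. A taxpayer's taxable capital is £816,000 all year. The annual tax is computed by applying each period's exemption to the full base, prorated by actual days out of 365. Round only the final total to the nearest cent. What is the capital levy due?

£4,763.32

January 1 – September 24, 2034: 267 days, exemption £613,000 → (£816,000 − £613,000) × 2.7% × 267/365 = £4,009.3890
September 25 – December 31, 2034: 98 days, exemption £712,000 → (£816,000 − £712,000) × 2.7% × 98/365 = £753.9288
Total = £4,763.3178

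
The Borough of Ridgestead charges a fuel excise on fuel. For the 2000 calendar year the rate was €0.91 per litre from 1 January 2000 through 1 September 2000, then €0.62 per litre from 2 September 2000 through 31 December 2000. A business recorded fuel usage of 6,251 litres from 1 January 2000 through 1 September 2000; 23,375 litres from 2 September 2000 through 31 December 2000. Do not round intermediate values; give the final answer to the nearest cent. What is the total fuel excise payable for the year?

1 January – 1 September 2000: 6,251 litres at €0.91/litre → €5,688.41
2 September – 31 December 2000: 23,375 litres at €0.62/litre → €14,492.50

€20,180.91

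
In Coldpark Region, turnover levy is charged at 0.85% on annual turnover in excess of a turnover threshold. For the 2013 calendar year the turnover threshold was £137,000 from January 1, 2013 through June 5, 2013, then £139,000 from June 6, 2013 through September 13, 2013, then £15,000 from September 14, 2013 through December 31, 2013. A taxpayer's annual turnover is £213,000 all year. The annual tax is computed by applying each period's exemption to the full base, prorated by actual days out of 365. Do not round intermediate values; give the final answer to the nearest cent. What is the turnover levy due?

£951.02

January 1 – June 5, 2013: 156 days, exemption £137,000 → (£213,000 − £137,000) × 0.85% × 156/365 = £276.0986
June 6 – September 13, 2013: 100 days, exemption £139,000 → (£213,000 − £139,000) × 0.85% × 100/365 = £172.3288
September 14 – December 31, 2013: 109 days, exemption £15,000 → (£213,000 − £15,000) × 0.85% × 109/365 = £502.5945
Total = £951.0219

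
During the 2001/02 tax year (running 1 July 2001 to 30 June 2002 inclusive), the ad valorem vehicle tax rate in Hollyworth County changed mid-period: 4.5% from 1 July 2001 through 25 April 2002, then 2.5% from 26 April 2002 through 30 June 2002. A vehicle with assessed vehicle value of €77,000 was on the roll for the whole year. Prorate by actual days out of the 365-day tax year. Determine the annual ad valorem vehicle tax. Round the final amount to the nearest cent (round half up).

1 July 2001 – 25 April 2002: 299 days at 4.5% → €77,000 × 4.5% × 299/365 = €2,838.4521
26 April – 30 June 2002: 66 days at 2.5% → €77,000 × 2.5% × 66/365 = €348.0822
Total = €3,186.5342

€3,186.53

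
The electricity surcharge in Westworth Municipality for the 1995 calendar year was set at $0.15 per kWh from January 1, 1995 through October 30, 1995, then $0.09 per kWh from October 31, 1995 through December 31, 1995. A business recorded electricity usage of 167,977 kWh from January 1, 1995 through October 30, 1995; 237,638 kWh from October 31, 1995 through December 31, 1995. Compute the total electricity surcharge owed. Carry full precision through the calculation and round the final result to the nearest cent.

$46,583.97

January 1 – October 30, 1995: 167,977 kWh at $0.15/kWh → $25,196.55
October 31 – December 31, 1995: 237,638 kWh at $0.09/kWh → $21,387.42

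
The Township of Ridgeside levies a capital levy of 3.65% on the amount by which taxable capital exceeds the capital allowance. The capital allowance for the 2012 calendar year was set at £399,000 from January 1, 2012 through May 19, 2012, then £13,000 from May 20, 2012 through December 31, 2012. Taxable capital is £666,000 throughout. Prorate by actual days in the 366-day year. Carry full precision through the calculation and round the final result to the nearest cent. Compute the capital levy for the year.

January 1 – May 19, 2012: 140 days, exemption £399,000 → (£666,000 − £399,000) × 3.65% × 140/366 = £3,727.7869
May 20 – December 31, 2012: 226 days, exemption £13,000 → (£666,000 − £13,000) × 3.65% × 226/366 = £14,717.4781
Total = £18,445.2650

£18,445.27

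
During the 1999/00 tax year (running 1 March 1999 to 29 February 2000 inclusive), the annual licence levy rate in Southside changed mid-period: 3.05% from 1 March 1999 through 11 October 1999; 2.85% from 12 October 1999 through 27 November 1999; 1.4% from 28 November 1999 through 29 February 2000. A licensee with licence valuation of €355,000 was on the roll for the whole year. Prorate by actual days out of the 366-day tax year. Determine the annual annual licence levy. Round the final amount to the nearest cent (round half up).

€9,231.94

1 March – 11 October 1999: 225 days at 3.05% → €355,000 × 3.05% × 225/366 = €6,656.2500
12 October – 27 November 1999: 47 days at 2.85% → €355,000 × 2.85% × 47/366 = €1,299.2418
28 November 1999 – 29 February 2000: 94 days at 1.4% → €355,000 × 1.4% × 94/366 = €1,276.4481
Total = €9,231.9399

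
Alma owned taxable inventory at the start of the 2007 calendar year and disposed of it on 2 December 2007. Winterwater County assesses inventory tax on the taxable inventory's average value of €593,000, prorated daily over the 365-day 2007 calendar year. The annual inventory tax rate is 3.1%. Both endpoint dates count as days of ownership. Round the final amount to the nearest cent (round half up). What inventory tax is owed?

Days held (1 January – 2 December 2007): 336 out of 365
Tax = €593,000 × 3.1% × 336/365 = €16,922.4329

€16,922.43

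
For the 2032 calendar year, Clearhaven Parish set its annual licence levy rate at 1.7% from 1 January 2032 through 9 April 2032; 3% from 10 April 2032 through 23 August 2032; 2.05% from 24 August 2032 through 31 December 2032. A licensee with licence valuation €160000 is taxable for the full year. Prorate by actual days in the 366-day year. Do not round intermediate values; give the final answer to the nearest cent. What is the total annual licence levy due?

1 January – 9 April 2032: 100 days at 1.7% → €160000 × 1.7% × 100/366 = €743.1694
10 April – 23 August 2032: 136 days at 3% → €160000 × 3% × 136/366 = €1783.6066
24 August – 31 December 2032: 130 days at 2.05% → €160000 × 2.05% × 130/366 = €1165.0273
Total = €3691.8033

€3691.80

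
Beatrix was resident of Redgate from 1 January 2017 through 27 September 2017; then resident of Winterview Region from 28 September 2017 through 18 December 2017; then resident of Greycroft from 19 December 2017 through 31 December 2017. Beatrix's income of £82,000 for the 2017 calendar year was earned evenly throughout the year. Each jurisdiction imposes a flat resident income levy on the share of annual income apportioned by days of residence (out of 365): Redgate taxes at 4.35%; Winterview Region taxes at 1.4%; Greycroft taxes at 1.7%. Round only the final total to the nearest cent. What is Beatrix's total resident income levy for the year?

Redgate, 1 January – 27 September 2017: 270 days → £82,000 × 4.35% × 270/365 = £2,638.6027
Winterview Region, 28 September – 18 December 2017: 82 days → £82,000 × 1.4% × 82/365 = £257.9068
Greycroft, 19 December – 31 December 2017: 13 days → £82,000 × 1.7% × 13/365 = £49.6493
Total = £2,946.1589

£2,946.16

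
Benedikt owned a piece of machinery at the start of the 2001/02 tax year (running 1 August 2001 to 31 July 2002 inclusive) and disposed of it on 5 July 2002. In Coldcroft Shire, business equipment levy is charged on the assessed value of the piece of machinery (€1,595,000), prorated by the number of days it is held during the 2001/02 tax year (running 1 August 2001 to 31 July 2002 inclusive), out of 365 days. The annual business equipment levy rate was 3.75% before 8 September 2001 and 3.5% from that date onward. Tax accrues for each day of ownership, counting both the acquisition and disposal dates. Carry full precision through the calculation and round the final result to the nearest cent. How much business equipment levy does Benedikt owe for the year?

€52,263.56

1 August – 7 September 2001: 38 days at 3.75% → €1,595,000 × 3.75% × 38/365 = €6,227.0548
8 September 2001 – 5 July 2002: 301 days at 3.5% → €1,595,000 × 3.5% × 301/365 = €46,036.5068
Total = €52,263.5616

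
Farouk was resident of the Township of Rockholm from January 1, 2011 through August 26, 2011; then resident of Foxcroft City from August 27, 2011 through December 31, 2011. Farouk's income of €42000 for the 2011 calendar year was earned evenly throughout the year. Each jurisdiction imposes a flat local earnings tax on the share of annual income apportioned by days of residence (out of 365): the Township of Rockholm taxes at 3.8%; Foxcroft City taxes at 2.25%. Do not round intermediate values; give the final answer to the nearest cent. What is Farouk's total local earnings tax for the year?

€1369.49

The Township of Rockholm, January 1 – August 26, 2011: 238 days → €42000 × 3.8% × 238/365 = €1040.6795
Foxcroft City, August 27 – December 31, 2011: 127 days → €42000 × 2.25% × 127/365 = €328.8082
Total = €1369.4877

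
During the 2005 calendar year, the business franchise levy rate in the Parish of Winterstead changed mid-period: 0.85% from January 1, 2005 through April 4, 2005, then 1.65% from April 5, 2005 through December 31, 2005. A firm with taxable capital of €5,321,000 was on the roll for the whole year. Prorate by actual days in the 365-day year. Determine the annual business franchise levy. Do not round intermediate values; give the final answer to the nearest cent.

€76,833.78

January 1 – April 4, 2005: 94 days at 0.85% → €5,321,000 × 0.85% × 94/365 = €11,647.8877
April 5 – December 31, 2005: 271 days at 1.65% → €5,321,000 × 1.65% × 271/365 = €65,185.8945
Total = €76,833.7822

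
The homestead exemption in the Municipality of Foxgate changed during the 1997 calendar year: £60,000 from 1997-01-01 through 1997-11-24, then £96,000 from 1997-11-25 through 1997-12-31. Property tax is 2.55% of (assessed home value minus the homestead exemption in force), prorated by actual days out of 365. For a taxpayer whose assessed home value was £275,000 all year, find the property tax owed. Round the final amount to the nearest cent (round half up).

1997-01-01 to 1997-11-24: 328 days, exemption £60,000 → (£275,000 − £60,000) × 2.55% × 328/365 = £4,926.7397
1997-11-25 to 1997-12-31: 37 days, exemption £96,000 → (£275,000 − £96,000) × 2.55% × 37/365 = £462.7027
Total = £5,389.4425

£5,389.44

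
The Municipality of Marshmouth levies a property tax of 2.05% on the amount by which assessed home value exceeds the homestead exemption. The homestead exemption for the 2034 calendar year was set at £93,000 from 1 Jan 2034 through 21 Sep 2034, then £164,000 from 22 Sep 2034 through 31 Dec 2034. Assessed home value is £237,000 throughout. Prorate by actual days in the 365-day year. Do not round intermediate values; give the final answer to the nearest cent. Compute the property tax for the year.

1 Jan – 21 Sep 2034: 264 days, exemption £93,000 → (£237,000 − £93,000) × 2.05% × 264/365 = £2,135.1452
22 Sep – 31 Dec 2034: 101 days, exemption £164,000 → (£237,000 − £164,000) × 2.05% × 101/365 = £414.1000
Total = £2,549.2452

£2,549.25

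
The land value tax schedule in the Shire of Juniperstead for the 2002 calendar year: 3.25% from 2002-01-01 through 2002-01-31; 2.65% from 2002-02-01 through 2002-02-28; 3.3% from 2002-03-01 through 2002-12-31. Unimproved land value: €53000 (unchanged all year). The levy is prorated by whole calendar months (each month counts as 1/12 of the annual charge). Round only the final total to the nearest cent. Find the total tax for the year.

€1718.08

2002-01-01 to 2002-01-31: 1 month at 3.25% → €53000 × 3.25% × 1/12 = €143.5417
2002-02-01 to 2002-02-28: 1 month at 2.65% → €53000 × 2.65% × 1/12 = €117.0417
2002-03-01 to 2002-12-31: 10 months at 3.3% → €53000 × 3.3% × 10/12 = €1457.5000
Total = €1718.0833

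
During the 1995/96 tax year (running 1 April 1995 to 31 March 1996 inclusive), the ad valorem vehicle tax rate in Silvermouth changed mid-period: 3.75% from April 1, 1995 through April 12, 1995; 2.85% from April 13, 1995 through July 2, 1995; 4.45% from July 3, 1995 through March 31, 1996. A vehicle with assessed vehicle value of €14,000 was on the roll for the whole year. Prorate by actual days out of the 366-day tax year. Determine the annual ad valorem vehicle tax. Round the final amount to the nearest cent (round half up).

April 1 – April 12, 1995: 12 days at 3.75% → €14,000 × 3.75% × 12/366 = €17.2131
April 13 – July 2, 1995: 81 days at 2.85% → €14,000 × 2.85% × 81/366 = €88.3033
July 3, 1995 – March 31, 1996: 273 days at 4.45% → €14,000 × 4.45% × 273/366 = €464.6967
Total = €570.2131

€570.21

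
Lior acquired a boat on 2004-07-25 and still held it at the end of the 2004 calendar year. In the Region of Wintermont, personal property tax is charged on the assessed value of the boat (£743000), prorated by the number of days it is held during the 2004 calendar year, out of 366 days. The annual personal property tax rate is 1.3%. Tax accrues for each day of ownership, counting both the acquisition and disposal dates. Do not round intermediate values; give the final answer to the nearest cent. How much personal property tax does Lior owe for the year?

£4222.51

Days held (2004-07-25 to 2004-12-31): 160 out of 366
Tax = £743000 × 1.3% × 160/366 = £4222.5137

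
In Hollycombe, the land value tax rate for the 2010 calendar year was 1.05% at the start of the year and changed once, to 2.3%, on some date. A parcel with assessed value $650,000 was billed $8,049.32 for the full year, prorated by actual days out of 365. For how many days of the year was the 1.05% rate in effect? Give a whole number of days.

Let d = days at the first rate; then 365 − d days at the second rate.
$650,000 × [1.05%·d + 2.3%·(365−d)] / 365 = $8,049.32
Solving gives d = 310, so the new rate took effect on November 7, 2010.

310 days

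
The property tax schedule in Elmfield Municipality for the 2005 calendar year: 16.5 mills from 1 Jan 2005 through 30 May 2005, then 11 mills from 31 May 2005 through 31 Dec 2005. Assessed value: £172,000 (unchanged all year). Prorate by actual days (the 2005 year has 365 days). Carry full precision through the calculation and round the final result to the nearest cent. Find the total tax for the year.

1 Jan – 30 May 2005: 150 days at 16.5 mills → £172,000 × 1.65% × 150/365 = £1,166.3014
31 May – 31 Dec 2005: 215 days at 11 mills → £172,000 × 1.1% × 215/365 = £1,114.4658
Total = £2,280.7671

£2,280.77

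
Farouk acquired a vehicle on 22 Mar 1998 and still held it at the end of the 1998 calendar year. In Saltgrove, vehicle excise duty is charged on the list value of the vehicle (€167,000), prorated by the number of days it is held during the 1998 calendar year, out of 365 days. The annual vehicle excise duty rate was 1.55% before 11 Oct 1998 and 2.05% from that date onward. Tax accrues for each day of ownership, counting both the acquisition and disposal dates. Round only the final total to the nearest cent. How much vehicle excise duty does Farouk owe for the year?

€2,208.75

22 Mar – 10 Oct 1998: 203 days at 1.55% → €167,000 × 1.55% × 203/365 = €1,439.6315
11 Oct – 31 Dec 1998: 82 days at 2.05% → €167,000 × 2.05% × 82/365 = €769.1151
Total = €2,208.7466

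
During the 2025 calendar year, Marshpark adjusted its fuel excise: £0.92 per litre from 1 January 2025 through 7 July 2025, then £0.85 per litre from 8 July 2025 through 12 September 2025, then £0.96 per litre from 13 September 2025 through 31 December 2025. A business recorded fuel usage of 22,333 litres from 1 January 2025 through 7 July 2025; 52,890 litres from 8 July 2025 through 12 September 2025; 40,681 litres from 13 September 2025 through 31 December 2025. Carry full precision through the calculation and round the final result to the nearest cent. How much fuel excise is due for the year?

£104,556.62

1 January – 7 July 2025: 22,333 litres at £0.92/litre → £20,546.36
8 July – 12 September 2025: 52,890 litres at £0.85/litre → £44,956.50
13 September – 31 December 2025: 40,681 litres at £0.96/litre → £39,053.76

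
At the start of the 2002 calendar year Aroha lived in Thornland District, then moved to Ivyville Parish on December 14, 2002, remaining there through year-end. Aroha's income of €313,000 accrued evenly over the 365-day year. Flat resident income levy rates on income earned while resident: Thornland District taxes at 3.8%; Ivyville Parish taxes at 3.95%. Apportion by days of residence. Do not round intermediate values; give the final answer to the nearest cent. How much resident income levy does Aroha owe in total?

€11,917.15

Thornland District, January 1 – December 13, 2002: 347 days → €313,000 × 3.8% × 347/365 = €11,307.4466
Ivyville Parish, December 14 – December 31, 2002: 18 days → €313,000 × 3.95% × 18/365 = €609.7068
Total = €11,917.1534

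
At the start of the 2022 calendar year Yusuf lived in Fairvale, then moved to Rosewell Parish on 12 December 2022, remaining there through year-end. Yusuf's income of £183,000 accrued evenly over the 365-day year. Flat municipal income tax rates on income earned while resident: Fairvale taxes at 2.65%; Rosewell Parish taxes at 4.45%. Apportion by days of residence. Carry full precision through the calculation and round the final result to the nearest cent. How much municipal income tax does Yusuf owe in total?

Fairvale, 1 January – 11 December 2022: 345 days → £183,000 × 2.65% × 345/365 = £4,583.7740
Rosewell Parish, 12 December – 31 December 2022: 20 days → £183,000 × 4.45% × 20/365 = £446.2192
Total = £5,029.9932

£5,029.99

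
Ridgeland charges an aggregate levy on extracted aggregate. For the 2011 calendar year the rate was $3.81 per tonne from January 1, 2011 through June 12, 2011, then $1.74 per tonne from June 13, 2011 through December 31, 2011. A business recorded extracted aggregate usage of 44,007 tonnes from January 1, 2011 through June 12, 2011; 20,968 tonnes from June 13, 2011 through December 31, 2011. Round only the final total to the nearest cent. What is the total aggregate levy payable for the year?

$204,150.99

January 1 – June 12, 2011: 44,007 tonnes at $3.81/tonne → $167,666.67
June 13 – December 31, 2011: 20,968 tonnes at $1.74/tonne → $36,484.32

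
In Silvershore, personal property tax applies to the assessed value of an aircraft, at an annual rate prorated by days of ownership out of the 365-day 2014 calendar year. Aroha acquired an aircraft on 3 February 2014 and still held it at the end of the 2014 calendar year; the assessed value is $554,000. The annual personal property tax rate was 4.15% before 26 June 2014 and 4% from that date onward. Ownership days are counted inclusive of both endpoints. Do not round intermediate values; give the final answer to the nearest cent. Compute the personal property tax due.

$20,482.06

3 February – 25 June 2014: 143 days at 4.15% → $554,000 × 4.15% × 143/365 = $9,007.4329
26 June – 31 December 2014: 189 days at 4% → $554,000 × 4% × 189/365 = $11,474.6301
Total = $20,482.0630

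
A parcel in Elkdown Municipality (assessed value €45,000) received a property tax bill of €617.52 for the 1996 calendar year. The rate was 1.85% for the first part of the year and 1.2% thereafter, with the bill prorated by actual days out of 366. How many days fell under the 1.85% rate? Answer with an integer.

97 days

Let d = days at the first rate; then 366 − d days at the second rate.
€45,000 × [1.85%·d + 1.2%·(366−d)] / 366 = €617.52
Solving gives d = 97, so the new rate took effect on April 7, 1996.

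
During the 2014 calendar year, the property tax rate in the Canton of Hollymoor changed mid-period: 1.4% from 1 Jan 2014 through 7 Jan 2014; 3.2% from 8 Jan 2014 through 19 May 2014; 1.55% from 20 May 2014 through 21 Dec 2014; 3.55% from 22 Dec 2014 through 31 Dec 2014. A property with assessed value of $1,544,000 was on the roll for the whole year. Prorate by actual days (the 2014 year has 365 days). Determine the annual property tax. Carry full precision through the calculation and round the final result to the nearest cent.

$33,946.85

1 Jan – 7 Jan 2014: 7 days at 1.4% → $1,544,000 × 1.4% × 7/365 = $414.5534
8 Jan – 19 May 2014: 132 days at 3.2% → $1,544,000 × 3.2% × 132/365 = $17,868.0986
20 May – 21 Dec 2014: 216 days at 1.55% → $1,544,000 × 1.55% × 216/365 = $14,162.4986
22 Dec – 31 Dec 2014: 10 days at 3.55% → $1,544,000 × 3.55% × 10/365 = $1,501.6986
Total = $33,946.8493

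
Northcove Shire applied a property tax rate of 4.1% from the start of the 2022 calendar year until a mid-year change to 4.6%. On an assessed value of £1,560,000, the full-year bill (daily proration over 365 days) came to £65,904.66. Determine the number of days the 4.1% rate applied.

274 days

Let d = days at the first rate; then 365 − d days at the second rate.
£1,560,000 × [4.1%·d + 4.6%·(365−d)] / 365 = £65,904.66
Solving gives d = 274, so the new rate took effect on October 2, 2022.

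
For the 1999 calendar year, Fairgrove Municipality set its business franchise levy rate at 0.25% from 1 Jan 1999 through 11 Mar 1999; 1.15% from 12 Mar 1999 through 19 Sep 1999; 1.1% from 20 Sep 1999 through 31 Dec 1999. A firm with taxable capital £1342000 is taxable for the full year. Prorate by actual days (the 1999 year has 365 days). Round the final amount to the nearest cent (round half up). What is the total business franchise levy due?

1 Jan – 11 Mar 1999: 70 days at 0.25% → £1342000 × 0.25% × 70/365 = £643.4247
12 Mar – 19 Sep 1999: 192 days at 1.15% → £1342000 × 1.15% × 192/365 = £8118.1808
20 Sep – 31 Dec 1999: 103 days at 1.1% → £1342000 × 1.1% × 103/365 = £4165.7151
Total = £12927.3205

£12927.32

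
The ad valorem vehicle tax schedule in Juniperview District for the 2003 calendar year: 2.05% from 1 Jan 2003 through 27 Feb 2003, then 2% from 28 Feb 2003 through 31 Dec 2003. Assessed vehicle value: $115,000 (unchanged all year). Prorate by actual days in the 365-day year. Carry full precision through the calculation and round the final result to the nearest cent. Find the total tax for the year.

1 Jan – 27 Feb 2003: 58 days at 2.05% → $115,000 × 2.05% × 58/365 = $374.6164
28 Feb – 31 Dec 2003: 307 days at 2% → $115,000 × 2% × 307/365 = $1,934.5205
Total = $2,309.1370

$2,309.14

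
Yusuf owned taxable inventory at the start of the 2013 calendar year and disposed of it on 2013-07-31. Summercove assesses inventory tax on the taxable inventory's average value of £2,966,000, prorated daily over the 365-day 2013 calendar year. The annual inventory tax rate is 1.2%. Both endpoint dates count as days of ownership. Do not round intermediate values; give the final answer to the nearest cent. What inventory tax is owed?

Days held (2013-01-01 to 2013-07-31): 212 out of 365
Tax = £2,966,000 × 1.2% × 212/365 = £20,672.6137

£20,672.61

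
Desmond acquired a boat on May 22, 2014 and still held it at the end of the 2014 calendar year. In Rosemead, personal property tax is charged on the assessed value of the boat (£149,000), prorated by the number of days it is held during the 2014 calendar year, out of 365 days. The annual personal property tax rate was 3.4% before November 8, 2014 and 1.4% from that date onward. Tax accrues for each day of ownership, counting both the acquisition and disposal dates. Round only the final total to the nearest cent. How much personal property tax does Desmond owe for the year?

£2,668.12

May 22 – November 7, 2014: 170 days at 3.4% → £149,000 × 3.4% × 170/365 = £2,359.5068
November 8 – December 31, 2014: 54 days at 1.4% → £149,000 × 1.4% × 54/365 = £308.6137
Total = £2,668.1205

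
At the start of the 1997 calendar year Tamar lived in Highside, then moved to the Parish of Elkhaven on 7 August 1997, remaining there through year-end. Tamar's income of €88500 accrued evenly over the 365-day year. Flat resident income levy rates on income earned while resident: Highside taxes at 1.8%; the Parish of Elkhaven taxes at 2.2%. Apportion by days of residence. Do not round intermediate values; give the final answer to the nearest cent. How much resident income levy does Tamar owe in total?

Highside, 1 January – 6 August 1997: 218 days → €88500 × 1.8% × 218/365 = €951.4356
The Parish of Elkhaven, 7 August – 31 December 1997: 147 days → €88500 × 2.2% × 147/365 = €784.1342
Total = €1735.5699

€1735.57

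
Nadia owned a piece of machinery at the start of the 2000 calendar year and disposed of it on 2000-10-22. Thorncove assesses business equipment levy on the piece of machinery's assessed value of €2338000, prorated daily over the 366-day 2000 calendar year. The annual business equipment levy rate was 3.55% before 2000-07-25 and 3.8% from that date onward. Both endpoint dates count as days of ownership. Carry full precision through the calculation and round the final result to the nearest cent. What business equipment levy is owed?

€68562.17

2000-01-01 to 2000-07-24: 206 days at 3.55% → €2338000 × 3.55% × 206/366 = €46715.2842
2000-07-25 to 2000-10-22: 90 days at 3.8% → €2338000 × 3.8% × 90/366 = €21846.8852
Total = €68562.1694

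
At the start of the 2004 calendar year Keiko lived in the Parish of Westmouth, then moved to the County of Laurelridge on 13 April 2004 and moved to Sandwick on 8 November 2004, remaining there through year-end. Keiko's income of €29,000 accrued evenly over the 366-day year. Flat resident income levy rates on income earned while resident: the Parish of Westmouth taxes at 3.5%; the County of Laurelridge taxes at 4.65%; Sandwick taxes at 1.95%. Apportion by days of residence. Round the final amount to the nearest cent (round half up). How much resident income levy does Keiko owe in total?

The Parish of Westmouth, 1 January – 12 April 2004: 103 days → €29,000 × 3.5% × 103/366 = €285.6421
The County of Laurelridge, 13 April – 7 November 2004: 209 days → €29,000 × 4.65% × 209/366 = €770.0451
Sandwick, 8 November – 31 December 2004: 54 days → €29,000 × 1.95% × 54/366 = €83.4344
Total = €1,139.1216

€1,139.12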